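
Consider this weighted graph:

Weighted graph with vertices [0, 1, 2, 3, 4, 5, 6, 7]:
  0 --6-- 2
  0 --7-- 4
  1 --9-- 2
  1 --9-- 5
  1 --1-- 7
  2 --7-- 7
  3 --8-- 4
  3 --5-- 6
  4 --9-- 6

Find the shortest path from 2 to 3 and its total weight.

Using Dijkstra's algorithm from vertex 2:
Shortest path: 2 -> 0 -> 4 -> 3
Total weight: 6 + 7 + 8 = 21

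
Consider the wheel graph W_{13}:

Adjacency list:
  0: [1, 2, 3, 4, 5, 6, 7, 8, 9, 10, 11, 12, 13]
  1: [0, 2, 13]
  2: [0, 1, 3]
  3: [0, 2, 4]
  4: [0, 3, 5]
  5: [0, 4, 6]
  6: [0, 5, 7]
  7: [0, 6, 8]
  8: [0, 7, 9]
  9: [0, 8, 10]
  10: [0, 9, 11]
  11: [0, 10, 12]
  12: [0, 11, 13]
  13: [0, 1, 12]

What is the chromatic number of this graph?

W_{13} = C_{13} plus a hub adjacent to every cycle vertex.
The outer cycle needs 3 colors (odd cycle); the hub is adjacent to all of them so needs a fresh color.
Chromatic number = 3 + 1 = 4.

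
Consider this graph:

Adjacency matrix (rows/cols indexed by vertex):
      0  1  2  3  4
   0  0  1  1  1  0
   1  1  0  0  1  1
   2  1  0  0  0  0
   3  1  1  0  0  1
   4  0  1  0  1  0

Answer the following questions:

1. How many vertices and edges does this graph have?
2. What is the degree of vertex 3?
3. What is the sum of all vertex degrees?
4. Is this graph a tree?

Count: 5 vertices, 6 edges.
Vertex 3 has neighbors [0, 1, 4], degree = 3.
Handshaking lemma: 2 * 6 = 12.
A tree on 5 vertices has 4 edges. This graph has 6 edges (2 extra). Not a tree.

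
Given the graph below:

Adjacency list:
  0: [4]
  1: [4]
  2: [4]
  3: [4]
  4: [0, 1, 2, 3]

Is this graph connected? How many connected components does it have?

Checking connectivity: the graph has 1 connected component(s).
All vertices are reachable from each other. The graph IS connected.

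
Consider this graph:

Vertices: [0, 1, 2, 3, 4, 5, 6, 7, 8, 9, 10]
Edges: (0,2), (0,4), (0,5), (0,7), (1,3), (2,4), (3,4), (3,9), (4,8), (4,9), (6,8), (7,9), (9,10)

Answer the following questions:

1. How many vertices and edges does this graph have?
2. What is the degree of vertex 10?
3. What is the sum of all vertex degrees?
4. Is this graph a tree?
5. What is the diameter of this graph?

Count: 11 vertices, 13 edges.
Vertex 10 has neighbors [9], degree = 1.
Handshaking lemma: 2 * 13 = 26.
A tree on 11 vertices has 10 edges. This graph has 13 edges (3 extra). Not a tree.
Diameter (longest shortest path) = 4.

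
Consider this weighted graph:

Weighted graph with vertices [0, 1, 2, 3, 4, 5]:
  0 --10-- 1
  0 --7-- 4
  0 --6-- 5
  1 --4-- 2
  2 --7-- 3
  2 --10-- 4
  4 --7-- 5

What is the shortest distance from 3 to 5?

Using Dijkstra's algorithm from vertex 3:
Shortest path: 3 -> 2 -> 4 -> 5
Total weight: 7 + 10 + 7 = 24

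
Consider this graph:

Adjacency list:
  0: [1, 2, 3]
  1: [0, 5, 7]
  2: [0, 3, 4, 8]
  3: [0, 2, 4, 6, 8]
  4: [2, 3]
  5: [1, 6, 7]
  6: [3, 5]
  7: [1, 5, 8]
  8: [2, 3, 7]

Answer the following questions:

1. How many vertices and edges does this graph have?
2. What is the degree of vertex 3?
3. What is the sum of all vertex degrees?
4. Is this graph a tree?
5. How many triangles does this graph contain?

Count: 9 vertices, 14 edges.
Vertex 3 has neighbors [0, 2, 4, 6, 8], degree = 5.
Handshaking lemma: 2 * 14 = 28.
A tree on 9 vertices has 8 edges. This graph has 14 edges (6 extra). Not a tree.
Number of triangles = 4.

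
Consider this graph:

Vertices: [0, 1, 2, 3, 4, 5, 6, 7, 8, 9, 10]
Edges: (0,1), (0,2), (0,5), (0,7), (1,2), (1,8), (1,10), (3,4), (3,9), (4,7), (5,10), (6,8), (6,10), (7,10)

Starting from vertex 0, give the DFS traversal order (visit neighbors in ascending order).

DFS from vertex 0 (neighbors processed in ascending order):
Visit order: 0, 1, 2, 8, 6, 10, 5, 7, 4, 3, 9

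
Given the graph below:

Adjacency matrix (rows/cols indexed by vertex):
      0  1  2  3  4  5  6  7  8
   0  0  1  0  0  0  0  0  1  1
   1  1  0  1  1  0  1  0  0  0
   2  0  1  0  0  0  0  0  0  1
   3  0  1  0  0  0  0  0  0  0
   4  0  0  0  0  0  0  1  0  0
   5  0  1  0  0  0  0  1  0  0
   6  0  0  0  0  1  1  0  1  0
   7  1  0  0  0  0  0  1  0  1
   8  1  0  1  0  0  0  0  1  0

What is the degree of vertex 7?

Vertex 7 has neighbors [0, 6, 8], so deg(7) = 3.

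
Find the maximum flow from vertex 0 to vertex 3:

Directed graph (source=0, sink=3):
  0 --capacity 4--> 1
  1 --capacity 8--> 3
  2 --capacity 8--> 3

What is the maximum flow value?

Computing max flow:
  Flow on (0->1): 4/4
  Flow on (1->3): 4/8
Maximum flow = 4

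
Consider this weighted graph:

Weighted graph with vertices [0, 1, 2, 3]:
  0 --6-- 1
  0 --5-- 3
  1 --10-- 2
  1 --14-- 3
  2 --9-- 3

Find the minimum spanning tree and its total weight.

Applying Kruskal's algorithm (sort edges by weight, add if no cycle):
  Add (0,3) w=5
  Add (0,1) w=6
  Add (2,3) w=9
  Skip (1,2) w=10 (creates cycle)
  Skip (1,3) w=14 (creates cycle)
MST weight = 20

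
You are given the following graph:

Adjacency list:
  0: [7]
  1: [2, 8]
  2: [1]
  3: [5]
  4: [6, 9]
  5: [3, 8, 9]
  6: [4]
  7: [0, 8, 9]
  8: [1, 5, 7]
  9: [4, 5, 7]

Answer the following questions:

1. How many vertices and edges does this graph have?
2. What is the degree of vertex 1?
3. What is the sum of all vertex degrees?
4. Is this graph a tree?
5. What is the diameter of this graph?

Count: 10 vertices, 10 edges.
Vertex 1 has neighbors [2, 8], degree = 2.
Handshaking lemma: 2 * 10 = 20.
A tree on 10 vertices has 9 edges. This graph has 10 edges (1 extra). Not a tree.
Diameter (longest shortest path) = 6.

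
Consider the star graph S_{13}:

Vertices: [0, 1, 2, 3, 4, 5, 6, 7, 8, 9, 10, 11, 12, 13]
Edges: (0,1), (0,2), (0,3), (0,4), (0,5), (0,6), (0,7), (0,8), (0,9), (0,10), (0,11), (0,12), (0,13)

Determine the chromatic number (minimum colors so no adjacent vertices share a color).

S_{13} has one hub adjacent to 13 leaves; leaves are pairwise non-adjacent.
Color the hub 0 and every leaf 1.
Chromatic number = 2.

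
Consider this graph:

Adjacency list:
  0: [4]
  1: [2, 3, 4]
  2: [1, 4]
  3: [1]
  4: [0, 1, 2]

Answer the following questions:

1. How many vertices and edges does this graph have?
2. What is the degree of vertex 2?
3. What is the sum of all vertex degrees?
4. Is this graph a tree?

Count: 5 vertices, 5 edges.
Vertex 2 has neighbors [1, 4], degree = 2.
Handshaking lemma: 2 * 5 = 10.
A tree on 5 vertices has 4 edges. This graph has 5 edges (1 extra). Not a tree.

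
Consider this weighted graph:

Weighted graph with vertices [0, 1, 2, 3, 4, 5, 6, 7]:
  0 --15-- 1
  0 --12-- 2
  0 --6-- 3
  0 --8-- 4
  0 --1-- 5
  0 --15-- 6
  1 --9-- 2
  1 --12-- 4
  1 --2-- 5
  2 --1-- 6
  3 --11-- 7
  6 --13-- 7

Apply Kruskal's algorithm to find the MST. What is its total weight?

Applying Kruskal's algorithm (sort edges by weight, add if no cycle):
  Add (0,5) w=1
  Add (2,6) w=1
  Add (1,5) w=2
  Add (0,3) w=6
  Add (0,4) w=8
  Add (1,2) w=9
  Add (3,7) w=11
  Skip (0,2) w=12 (creates cycle)
  Skip (1,4) w=12 (creates cycle)
  Skip (6,7) w=13 (creates cycle)
  Skip (0,6) w=15 (creates cycle)
  Skip (0,1) w=15 (creates cycle)
MST weight = 38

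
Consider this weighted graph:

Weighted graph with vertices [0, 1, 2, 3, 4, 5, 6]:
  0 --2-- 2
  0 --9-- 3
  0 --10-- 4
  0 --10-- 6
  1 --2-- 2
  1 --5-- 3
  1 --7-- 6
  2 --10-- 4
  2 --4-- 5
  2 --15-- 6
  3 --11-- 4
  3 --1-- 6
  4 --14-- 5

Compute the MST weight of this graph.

Applying Kruskal's algorithm (sort edges by weight, add if no cycle):
  Add (3,6) w=1
  Add (0,2) w=2
  Add (1,2) w=2
  Add (2,5) w=4
  Add (1,3) w=5
  Skip (1,6) w=7 (creates cycle)
  Skip (0,3) w=9 (creates cycle)
  Skip (0,6) w=10 (creates cycle)
  Add (0,4) w=10
  Skip (2,4) w=10 (creates cycle)
  Skip (3,4) w=11 (creates cycle)
  Skip (4,5) w=14 (creates cycle)
  Skip (2,6) w=15 (creates cycle)
MST weight = 24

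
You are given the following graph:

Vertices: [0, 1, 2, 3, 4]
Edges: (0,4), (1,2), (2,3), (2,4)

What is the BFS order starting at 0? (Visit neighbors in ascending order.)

BFS from vertex 0 (neighbors processed in ascending order):
Visit order: 0, 4, 2, 1, 3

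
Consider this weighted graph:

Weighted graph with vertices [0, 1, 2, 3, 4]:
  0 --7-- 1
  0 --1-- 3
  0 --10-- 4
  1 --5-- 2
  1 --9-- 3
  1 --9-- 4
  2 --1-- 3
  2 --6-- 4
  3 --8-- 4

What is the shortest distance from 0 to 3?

Using Dijkstra's algorithm from vertex 0:
Shortest path: 0 -> 3
Total weight: 1 = 1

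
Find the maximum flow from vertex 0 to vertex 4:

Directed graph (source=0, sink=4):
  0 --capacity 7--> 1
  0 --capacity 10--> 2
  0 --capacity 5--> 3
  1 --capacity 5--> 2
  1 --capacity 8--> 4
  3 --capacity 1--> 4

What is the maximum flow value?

Computing max flow:
  Flow on (0->1): 7/7
  Flow on (0->3): 1/5
  Flow on (1->4): 7/8
  Flow on (3->4): 1/1
Maximum flow = 8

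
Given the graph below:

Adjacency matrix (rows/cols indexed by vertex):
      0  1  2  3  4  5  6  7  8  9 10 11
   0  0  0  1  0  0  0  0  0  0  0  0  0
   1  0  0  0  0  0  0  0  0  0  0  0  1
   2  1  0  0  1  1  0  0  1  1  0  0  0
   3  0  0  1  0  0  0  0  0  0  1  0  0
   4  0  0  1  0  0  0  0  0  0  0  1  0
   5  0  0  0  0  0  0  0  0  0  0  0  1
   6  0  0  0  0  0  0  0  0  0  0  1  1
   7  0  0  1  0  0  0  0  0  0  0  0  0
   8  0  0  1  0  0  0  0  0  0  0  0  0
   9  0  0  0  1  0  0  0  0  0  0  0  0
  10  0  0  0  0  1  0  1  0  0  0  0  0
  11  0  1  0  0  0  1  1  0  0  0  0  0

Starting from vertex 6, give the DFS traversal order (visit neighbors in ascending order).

DFS from vertex 6 (neighbors processed in ascending order):
Visit order: 6, 10, 4, 2, 0, 3, 9, 7, 8, 11, 1, 5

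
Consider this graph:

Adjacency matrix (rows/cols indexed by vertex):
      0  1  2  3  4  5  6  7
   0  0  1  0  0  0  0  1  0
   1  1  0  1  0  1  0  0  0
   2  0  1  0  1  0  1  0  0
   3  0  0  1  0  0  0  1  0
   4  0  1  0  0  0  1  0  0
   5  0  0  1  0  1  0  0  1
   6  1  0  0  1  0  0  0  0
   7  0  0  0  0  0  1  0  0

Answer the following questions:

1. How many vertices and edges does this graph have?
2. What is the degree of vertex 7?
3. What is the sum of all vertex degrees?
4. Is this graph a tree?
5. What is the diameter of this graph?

Count: 8 vertices, 9 edges.
Vertex 7 has neighbors [5], degree = 1.
Handshaking lemma: 2 * 9 = 18.
A tree on 8 vertices has 7 edges. This graph has 9 edges (2 extra). Not a tree.
Diameter (longest shortest path) = 4.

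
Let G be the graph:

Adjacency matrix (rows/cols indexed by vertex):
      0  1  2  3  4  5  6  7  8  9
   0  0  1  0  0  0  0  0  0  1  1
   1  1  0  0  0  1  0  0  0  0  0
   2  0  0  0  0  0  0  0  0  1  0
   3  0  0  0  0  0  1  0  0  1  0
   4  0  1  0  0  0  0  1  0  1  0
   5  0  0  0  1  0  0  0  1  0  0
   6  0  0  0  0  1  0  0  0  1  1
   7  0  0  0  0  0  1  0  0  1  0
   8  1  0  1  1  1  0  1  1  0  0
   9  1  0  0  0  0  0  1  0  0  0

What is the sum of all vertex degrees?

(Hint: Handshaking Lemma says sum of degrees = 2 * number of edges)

Count edges: 13 edges.
By Handshaking Lemma: sum of degrees = 2 * 13 = 26.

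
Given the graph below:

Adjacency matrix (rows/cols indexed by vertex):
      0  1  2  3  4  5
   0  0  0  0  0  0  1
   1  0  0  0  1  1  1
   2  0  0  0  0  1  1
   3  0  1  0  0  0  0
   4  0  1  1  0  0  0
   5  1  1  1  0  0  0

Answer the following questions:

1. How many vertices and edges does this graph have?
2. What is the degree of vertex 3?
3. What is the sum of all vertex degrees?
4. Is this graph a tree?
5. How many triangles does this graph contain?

Count: 6 vertices, 6 edges.
Vertex 3 has neighbors [1], degree = 1.
Handshaking lemma: 2 * 6 = 12.
A tree on 6 vertices has 5 edges. This graph has 6 edges (1 extra). Not a tree.
Number of triangles = 0.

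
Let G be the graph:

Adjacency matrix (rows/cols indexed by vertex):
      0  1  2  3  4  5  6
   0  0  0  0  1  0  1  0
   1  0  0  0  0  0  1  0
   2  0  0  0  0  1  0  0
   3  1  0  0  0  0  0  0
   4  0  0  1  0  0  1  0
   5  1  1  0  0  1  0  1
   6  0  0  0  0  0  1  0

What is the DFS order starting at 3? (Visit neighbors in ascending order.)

DFS from vertex 3 (neighbors processed in ascending order):
Visit order: 3, 0, 5, 1, 4, 2, 6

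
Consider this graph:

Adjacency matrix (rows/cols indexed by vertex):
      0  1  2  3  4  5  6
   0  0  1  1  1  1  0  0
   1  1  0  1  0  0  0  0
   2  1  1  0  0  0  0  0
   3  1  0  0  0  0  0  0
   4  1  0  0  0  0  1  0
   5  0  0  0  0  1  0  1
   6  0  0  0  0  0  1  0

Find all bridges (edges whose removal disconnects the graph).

A bridge is an edge whose removal increases the number of connected components.
Bridges found: (0,3), (0,4), (4,5), (5,6)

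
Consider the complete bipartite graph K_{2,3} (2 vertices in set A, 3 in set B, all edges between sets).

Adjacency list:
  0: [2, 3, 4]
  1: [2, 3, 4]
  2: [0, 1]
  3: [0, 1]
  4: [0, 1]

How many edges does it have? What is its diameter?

K_{2,3} has 2 * 3 = 6 edges.
Any vertex reaches any opposite-side vertex in 1 step; same-side vertices reach in 2 steps via any opposite-side vertex.
Diameter = 2.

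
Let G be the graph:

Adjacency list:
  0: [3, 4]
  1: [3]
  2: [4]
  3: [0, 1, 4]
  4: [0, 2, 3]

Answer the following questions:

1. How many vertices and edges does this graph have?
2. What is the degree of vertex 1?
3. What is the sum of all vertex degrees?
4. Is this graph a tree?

Count: 5 vertices, 5 edges.
Vertex 1 has neighbors [3], degree = 1.
Handshaking lemma: 2 * 5 = 10.
A tree on 5 vertices has 4 edges. This graph has 5 edges (1 extra). Not a tree.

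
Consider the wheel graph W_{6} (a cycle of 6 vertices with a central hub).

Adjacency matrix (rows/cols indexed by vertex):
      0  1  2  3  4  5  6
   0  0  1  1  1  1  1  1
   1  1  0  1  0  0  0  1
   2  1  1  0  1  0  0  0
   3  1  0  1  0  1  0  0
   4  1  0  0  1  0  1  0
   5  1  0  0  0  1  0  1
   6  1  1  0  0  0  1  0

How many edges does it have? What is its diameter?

Wheel graph W_{6}: 6 cycle edges + 6 spoke edges = 12 edges.
The hub is distance 1 from all cycle vertices. Max distance between cycle vertices through hub is 2.
Diameter = 2.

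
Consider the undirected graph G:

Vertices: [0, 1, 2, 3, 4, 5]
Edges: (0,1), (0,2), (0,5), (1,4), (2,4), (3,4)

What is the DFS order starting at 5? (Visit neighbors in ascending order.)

DFS from vertex 5 (neighbors processed in ascending order):
Visit order: 5, 0, 1, 4, 2, 3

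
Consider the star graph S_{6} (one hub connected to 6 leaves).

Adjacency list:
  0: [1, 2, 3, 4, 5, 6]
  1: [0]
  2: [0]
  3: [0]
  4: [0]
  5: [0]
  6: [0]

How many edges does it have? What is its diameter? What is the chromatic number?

Star graph S_{6}: the hub connects to all 6 leaves.
Edges = 6.
Diameter = 2 (any leaf to hub is 1, leaf to leaf through hub is 2).
Star graphs are bipartite (hub vs leaves), so chromatic number = 2.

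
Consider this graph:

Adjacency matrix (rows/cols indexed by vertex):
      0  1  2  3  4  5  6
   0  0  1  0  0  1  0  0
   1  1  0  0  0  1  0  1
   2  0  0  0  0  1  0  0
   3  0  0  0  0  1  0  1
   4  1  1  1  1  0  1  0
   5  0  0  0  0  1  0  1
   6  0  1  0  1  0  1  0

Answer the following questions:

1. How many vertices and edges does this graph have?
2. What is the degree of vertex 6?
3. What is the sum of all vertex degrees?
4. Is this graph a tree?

Count: 7 vertices, 9 edges.
Vertex 6 has neighbors [1, 3, 5], degree = 3.
Handshaking lemma: 2 * 9 = 18.
A tree on 7 vertices has 6 edges. This graph has 9 edges (3 extra). Not a tree.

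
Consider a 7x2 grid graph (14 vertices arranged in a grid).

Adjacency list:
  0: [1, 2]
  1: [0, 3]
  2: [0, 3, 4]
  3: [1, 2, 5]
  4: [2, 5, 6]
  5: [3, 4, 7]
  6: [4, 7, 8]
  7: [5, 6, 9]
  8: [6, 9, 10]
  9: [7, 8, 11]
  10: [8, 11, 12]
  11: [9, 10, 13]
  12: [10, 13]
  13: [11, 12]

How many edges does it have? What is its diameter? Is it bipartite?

A 7x2 grid has 12 vertical edges and 7 horizontal edges.
Total edges = 12 + 7 = 19.
Diameter = (7-1) + (2-1) = 7 (corner to opposite corner).
Grid graphs are bipartite (checkerboard coloring).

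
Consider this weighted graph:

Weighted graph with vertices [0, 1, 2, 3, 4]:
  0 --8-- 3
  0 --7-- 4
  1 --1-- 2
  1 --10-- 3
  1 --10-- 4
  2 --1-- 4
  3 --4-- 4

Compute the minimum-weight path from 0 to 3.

Using Dijkstra's algorithm from vertex 0:
Shortest path: 0 -> 3
Total weight: 8 = 8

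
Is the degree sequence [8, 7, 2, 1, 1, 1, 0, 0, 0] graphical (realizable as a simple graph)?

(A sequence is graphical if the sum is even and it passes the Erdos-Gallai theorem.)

Sum of degrees = 20. Sum is even but fails Erdos-Gallai. The sequence is NOT graphical.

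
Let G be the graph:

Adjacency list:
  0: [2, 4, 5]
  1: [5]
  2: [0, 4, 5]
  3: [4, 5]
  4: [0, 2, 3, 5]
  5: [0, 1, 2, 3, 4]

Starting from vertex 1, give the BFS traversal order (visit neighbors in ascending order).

BFS from vertex 1 (neighbors processed in ascending order):
Visit order: 1, 5, 0, 2, 3, 4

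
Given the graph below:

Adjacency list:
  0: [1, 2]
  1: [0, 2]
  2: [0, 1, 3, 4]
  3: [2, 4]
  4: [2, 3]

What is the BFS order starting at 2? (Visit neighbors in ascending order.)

BFS from vertex 2 (neighbors processed in ascending order):
Visit order: 2, 0, 1, 3, 4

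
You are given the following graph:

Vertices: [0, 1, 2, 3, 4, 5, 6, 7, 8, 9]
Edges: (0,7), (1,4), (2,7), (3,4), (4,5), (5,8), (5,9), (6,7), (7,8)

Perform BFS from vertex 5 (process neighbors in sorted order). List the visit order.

BFS from vertex 5 (neighbors processed in ascending order):
Visit order: 5, 4, 8, 9, 1, 3, 7, 0, 2, 6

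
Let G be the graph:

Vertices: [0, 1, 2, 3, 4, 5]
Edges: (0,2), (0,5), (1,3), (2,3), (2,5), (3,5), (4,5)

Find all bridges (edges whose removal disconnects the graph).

A bridge is an edge whose removal increases the number of connected components.
Bridges found: (1,3), (4,5)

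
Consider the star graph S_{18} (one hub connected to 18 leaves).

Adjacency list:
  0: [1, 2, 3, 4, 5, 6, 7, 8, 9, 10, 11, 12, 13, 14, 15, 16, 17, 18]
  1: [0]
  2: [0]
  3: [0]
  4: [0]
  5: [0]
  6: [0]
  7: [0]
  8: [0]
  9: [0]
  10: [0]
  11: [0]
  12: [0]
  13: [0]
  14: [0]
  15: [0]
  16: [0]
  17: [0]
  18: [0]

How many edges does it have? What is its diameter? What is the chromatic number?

Star graph S_{18}: the hub connects to all 18 leaves.
Edges = 18.
Diameter = 2 (any leaf to hub is 1, leaf to leaf through hub is 2).
Star graphs are bipartite (hub vs leaves), so chromatic number = 2.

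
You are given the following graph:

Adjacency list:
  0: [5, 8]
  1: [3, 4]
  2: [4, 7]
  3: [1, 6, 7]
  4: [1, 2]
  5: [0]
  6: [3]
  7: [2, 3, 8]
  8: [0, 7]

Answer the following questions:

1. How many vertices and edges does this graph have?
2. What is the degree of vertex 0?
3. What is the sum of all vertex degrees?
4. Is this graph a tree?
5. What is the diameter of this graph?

Count: 9 vertices, 9 edges.
Vertex 0 has neighbors [5, 8], degree = 2.
Handshaking lemma: 2 * 9 = 18.
A tree on 9 vertices has 8 edges. This graph has 9 edges (1 extra). Not a tree.
Diameter (longest shortest path) = 5.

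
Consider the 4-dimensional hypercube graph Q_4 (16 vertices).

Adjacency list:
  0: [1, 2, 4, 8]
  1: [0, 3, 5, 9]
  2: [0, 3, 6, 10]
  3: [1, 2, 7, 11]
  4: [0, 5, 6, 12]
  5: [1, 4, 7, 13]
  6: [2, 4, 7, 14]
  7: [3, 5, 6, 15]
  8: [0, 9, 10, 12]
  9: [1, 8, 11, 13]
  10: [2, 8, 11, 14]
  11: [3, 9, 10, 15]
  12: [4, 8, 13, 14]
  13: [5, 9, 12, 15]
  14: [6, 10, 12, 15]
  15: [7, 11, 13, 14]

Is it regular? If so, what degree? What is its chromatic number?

In Q_4, every vertex has exactly 4 neighbors (flip one of 4 bits), so it is 4-regular.
Q_4 is bipartite (partition by bit-parity), so chromatic number = 2.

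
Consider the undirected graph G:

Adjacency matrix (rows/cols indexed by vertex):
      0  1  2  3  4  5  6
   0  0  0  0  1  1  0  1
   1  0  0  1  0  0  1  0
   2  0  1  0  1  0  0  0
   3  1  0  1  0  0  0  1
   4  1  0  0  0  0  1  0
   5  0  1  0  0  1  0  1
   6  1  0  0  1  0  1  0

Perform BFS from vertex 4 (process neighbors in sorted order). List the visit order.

BFS from vertex 4 (neighbors processed in ascending order):
Visit order: 4, 0, 5, 3, 6, 1, 2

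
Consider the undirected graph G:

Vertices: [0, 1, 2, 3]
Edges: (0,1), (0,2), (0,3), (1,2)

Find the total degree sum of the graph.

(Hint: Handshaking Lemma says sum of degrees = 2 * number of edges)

Count edges: 4 edges.
By Handshaking Lemma: sum of degrees = 2 * 4 = 8.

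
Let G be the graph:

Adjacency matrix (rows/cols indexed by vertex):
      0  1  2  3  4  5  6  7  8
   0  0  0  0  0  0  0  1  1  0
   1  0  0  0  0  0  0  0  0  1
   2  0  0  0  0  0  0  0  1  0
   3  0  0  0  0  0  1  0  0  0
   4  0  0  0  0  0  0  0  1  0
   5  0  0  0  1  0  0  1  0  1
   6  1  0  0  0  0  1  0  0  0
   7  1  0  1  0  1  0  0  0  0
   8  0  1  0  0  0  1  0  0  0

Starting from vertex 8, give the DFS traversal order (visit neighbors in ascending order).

DFS from vertex 8 (neighbors processed in ascending order):
Visit order: 8, 1, 5, 3, 6, 0, 7, 2, 4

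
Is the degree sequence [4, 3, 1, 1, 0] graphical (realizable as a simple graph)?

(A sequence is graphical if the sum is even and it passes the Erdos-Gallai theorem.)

Sum of degrees = 9. Sum is odd, so the sequence is NOT graphical.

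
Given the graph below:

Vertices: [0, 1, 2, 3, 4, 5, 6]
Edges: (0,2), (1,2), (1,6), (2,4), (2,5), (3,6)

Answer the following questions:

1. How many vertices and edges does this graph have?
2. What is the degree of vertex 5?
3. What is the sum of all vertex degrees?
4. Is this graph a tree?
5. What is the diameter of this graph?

Count: 7 vertices, 6 edges.
Vertex 5 has neighbors [2], degree = 1.
Handshaking lemma: 2 * 6 = 12.
A graph is a tree iff it is connected and has exactly n-1 edges. This graph is connected (all 7 vertices in one component) and has 7-1 = 6 edges. It is a tree.
Diameter (longest shortest path) = 4.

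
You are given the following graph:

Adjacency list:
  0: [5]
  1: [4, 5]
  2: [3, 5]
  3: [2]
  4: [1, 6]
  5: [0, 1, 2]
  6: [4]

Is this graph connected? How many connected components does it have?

Checking connectivity: the graph has 1 connected component(s).
All vertices are reachable from each other. The graph IS connected.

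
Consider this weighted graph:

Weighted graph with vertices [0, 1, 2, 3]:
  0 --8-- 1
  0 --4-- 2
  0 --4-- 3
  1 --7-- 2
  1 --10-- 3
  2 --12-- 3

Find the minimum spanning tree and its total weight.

Applying Kruskal's algorithm (sort edges by weight, add if no cycle):
  Add (0,2) w=4
  Add (0,3) w=4
  Add (1,2) w=7
  Skip (0,1) w=8 (creates cycle)
  Skip (1,3) w=10 (creates cycle)
  Skip (2,3) w=12 (creates cycle)
MST weight = 15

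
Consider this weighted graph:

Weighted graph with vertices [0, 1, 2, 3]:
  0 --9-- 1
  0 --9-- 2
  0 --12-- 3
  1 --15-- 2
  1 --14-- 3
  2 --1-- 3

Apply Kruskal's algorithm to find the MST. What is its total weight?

Applying Kruskal's algorithm (sort edges by weight, add if no cycle):
  Add (2,3) w=1
  Add (0,1) w=9
  Add (0,2) w=9
  Skip (0,3) w=12 (creates cycle)
  Skip (1,3) w=14 (creates cycle)
  Skip (1,2) w=15 (creates cycle)
MST weight = 19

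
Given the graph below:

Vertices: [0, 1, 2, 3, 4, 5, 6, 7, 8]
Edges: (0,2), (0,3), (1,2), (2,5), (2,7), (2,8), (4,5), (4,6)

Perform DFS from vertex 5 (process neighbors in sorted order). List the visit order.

DFS from vertex 5 (neighbors processed in ascending order):
Visit order: 5, 2, 0, 3, 1, 7, 8, 4, 6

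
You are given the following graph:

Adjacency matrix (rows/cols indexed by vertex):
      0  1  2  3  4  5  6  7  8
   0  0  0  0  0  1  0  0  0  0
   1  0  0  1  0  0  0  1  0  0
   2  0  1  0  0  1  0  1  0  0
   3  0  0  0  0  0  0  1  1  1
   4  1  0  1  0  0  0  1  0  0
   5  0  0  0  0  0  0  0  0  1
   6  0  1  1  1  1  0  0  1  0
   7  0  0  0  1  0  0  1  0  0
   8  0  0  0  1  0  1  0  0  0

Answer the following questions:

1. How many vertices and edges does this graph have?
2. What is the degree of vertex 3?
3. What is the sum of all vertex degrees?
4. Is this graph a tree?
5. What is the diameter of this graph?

Count: 9 vertices, 11 edges.
Vertex 3 has neighbors [6, 7, 8], degree = 3.
Handshaking lemma: 2 * 11 = 22.
A tree on 9 vertices has 8 edges. This graph has 11 edges (3 extra). Not a tree.
Diameter (longest shortest path) = 5.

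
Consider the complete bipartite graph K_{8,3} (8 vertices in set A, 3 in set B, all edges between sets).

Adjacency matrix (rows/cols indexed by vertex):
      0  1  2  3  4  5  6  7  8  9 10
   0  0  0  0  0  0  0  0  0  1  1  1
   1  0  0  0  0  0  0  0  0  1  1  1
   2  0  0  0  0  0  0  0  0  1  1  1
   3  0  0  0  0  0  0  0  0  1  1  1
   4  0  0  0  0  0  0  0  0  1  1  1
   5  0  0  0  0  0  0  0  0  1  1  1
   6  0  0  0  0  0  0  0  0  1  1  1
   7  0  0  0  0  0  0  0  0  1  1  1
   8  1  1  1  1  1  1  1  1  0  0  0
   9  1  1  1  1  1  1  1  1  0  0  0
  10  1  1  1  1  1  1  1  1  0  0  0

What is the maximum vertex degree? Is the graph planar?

Set-A vertices have degree 3; set-B vertices have degree 8. Maximum degree = max(8,3) = 8.
K_{8,3} contains K_{3,3} as a subgraph (since both sides have >= 3 vertices); by Kuratowski's theorem it is not planar.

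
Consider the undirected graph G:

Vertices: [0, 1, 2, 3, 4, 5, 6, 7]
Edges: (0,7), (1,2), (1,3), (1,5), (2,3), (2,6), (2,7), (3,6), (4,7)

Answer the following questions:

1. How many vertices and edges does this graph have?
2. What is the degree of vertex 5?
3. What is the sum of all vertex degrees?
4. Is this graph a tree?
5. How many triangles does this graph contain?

Count: 8 vertices, 9 edges.
Vertex 5 has neighbors [1], degree = 1.
Handshaking lemma: 2 * 9 = 18.
A tree on 8 vertices has 7 edges. This graph has 9 edges (2 extra). Not a tree.
Number of triangles = 2.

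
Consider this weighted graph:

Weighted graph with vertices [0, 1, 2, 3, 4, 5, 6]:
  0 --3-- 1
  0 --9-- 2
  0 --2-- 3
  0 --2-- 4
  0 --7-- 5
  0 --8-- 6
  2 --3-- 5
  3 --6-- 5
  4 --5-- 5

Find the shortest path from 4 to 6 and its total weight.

Using Dijkstra's algorithm from vertex 4:
Shortest path: 4 -> 0 -> 6
Total weight: 2 + 8 = 10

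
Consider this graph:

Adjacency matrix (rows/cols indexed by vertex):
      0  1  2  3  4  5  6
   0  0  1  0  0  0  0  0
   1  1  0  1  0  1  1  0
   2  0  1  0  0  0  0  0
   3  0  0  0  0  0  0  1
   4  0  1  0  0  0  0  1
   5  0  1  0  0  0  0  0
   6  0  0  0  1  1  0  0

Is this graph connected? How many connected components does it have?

Checking connectivity: the graph has 1 connected component(s).
All vertices are reachable from each other. The graph IS connected.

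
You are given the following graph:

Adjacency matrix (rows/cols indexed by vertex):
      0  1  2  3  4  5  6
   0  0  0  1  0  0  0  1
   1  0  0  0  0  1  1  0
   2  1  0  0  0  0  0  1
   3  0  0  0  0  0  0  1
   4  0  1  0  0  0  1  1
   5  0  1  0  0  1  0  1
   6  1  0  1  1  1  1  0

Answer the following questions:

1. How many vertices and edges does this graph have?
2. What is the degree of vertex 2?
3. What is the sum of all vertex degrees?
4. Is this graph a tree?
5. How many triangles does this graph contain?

Count: 7 vertices, 9 edges.
Vertex 2 has neighbors [0, 6], degree = 2.
Handshaking lemma: 2 * 9 = 18.
A tree on 7 vertices has 6 edges. This graph has 9 edges (3 extra). Not a tree.
Number of triangles = 3.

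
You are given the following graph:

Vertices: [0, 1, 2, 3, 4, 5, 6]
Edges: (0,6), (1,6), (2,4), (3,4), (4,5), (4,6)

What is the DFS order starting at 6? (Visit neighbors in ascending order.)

DFS from vertex 6 (neighbors processed in ascending order):
Visit order: 6, 0, 1, 4, 2, 3, 5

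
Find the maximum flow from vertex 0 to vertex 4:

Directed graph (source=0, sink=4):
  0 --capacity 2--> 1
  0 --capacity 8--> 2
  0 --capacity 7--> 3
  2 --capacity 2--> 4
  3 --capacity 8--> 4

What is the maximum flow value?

Computing max flow:
  Flow on (0->2): 2/8
  Flow on (0->3): 7/7
  Flow on (2->4): 2/2
  Flow on (3->4): 7/8
Maximum flow = 9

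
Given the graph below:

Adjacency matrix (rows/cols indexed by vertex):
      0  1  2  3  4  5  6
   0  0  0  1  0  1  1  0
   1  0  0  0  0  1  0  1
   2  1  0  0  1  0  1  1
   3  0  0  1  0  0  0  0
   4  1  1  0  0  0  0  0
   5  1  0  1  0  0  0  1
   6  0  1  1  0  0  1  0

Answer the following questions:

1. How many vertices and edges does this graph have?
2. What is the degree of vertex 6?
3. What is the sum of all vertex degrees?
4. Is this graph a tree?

Count: 7 vertices, 9 edges.
Vertex 6 has neighbors [1, 2, 5], degree = 3.
Handshaking lemma: 2 * 9 = 18.
A tree on 7 vertices has 6 edges. This graph has 9 edges (3 extra). Not a tree.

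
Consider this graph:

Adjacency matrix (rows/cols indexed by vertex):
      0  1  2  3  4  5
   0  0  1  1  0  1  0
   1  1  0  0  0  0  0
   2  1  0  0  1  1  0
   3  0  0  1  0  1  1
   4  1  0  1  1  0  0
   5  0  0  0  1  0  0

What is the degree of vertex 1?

Vertex 1 has neighbors [0], so deg(1) = 1.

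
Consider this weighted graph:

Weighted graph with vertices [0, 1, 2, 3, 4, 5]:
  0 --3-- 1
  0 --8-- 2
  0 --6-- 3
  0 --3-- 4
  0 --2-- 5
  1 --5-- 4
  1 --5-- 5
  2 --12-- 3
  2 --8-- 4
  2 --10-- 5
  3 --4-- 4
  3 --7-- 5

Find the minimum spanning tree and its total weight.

Applying Kruskal's algorithm (sort edges by weight, add if no cycle):
  Add (0,5) w=2
  Add (0,4) w=3
  Add (0,1) w=3
  Add (3,4) w=4
  Skip (1,4) w=5 (creates cycle)
  Skip (1,5) w=5 (creates cycle)
  Skip (0,3) w=6 (creates cycle)
  Skip (3,5) w=7 (creates cycle)
  Add (0,2) w=8
  Skip (2,4) w=8 (creates cycle)
  Skip (2,5) w=10 (creates cycle)
  Skip (2,3) w=12 (creates cycle)
MST weight = 20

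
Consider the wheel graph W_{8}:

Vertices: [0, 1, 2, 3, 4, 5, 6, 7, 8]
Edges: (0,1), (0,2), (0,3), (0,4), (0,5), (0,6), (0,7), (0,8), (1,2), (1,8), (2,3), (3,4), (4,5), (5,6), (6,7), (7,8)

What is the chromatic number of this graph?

W_{8} = C_{8} plus a hub adjacent to every cycle vertex.
The outer cycle needs 2 colors (even cycle); the hub is adjacent to all of them so needs a fresh color.
Chromatic number = 2 + 1 = 3.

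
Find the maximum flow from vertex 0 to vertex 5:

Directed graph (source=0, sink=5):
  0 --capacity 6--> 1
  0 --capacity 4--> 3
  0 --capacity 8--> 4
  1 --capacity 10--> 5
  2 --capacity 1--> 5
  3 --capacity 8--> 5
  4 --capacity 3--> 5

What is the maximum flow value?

Computing max flow:
  Flow on (0->1): 6/6
  Flow on (0->3): 4/4
  Flow on (0->4): 3/8
  Flow on (1->5): 6/10
  Flow on (3->5): 4/8
  Flow on (4->5): 3/3
Maximum flow = 13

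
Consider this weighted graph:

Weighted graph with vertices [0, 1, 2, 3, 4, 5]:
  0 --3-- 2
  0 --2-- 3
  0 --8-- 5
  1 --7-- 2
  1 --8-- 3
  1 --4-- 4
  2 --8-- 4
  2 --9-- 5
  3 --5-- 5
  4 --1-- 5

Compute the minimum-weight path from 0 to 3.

Using Dijkstra's algorithm from vertex 0:
Shortest path: 0 -> 3
Total weight: 2 = 2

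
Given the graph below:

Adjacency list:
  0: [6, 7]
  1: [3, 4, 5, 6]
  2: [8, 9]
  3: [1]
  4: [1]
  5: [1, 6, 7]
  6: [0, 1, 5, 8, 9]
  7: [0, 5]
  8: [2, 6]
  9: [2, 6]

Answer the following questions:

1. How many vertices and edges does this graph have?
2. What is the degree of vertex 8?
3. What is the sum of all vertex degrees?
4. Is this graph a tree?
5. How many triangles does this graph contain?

Count: 10 vertices, 12 edges.
Vertex 8 has neighbors [2, 6], degree = 2.
Handshaking lemma: 2 * 12 = 24.
A tree on 10 vertices has 9 edges. This graph has 12 edges (3 extra). Not a tree.
Number of triangles = 1.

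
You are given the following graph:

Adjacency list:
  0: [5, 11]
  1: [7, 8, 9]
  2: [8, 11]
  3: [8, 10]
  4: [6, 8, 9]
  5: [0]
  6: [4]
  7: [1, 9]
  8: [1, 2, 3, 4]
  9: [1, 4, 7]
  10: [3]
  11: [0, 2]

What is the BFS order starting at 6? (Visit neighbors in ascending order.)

BFS from vertex 6 (neighbors processed in ascending order):
Visit order: 6, 4, 8, 9, 1, 2, 3, 7, 11, 10, 0, 5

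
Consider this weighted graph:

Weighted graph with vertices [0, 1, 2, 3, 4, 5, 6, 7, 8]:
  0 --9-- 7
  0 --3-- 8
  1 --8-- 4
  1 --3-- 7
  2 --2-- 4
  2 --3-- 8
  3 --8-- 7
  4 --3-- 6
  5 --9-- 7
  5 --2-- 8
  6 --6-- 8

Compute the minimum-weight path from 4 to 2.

Using Dijkstra's algorithm from vertex 4:
Shortest path: 4 -> 2
Total weight: 2 = 2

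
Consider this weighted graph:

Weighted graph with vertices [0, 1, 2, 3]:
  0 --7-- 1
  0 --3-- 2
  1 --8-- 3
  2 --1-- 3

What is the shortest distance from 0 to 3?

Using Dijkstra's algorithm from vertex 0:
Shortest path: 0 -> 2 -> 3
Total weight: 3 + 1 = 4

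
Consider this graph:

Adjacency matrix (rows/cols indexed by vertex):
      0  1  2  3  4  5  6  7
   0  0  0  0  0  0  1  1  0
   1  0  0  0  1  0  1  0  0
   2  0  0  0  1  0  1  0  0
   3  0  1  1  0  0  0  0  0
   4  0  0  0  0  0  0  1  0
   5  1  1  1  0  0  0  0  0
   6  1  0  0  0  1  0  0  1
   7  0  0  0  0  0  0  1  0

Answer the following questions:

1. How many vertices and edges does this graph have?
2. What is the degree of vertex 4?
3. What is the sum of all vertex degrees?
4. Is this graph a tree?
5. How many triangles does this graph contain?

Count: 8 vertices, 8 edges.
Vertex 4 has neighbors [6], degree = 1.
Handshaking lemma: 2 * 8 = 16.
A tree on 8 vertices has 7 edges. This graph has 8 edges (1 extra). Not a tree.
Number of triangles = 0.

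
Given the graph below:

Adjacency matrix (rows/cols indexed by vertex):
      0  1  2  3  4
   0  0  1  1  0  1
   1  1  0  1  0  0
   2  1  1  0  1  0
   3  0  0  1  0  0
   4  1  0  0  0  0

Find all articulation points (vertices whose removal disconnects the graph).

An articulation point is a vertex whose removal disconnects the graph.
Articulation points: [0, 2]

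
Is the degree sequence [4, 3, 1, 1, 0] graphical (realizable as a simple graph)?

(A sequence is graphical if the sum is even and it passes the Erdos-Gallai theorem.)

Sum of degrees = 9. Sum is odd, so the sequence is NOT graphical.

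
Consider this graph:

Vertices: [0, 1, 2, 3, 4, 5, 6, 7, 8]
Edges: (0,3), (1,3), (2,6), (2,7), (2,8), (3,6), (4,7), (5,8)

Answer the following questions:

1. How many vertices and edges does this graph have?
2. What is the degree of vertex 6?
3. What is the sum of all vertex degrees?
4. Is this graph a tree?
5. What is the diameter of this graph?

Count: 9 vertices, 8 edges.
Vertex 6 has neighbors [2, 3], degree = 2.
Handshaking lemma: 2 * 8 = 16.
A graph is a tree iff it is connected and has exactly n-1 edges. This graph is connected (all 9 vertices in one component) and has 9-1 = 8 edges. It is a tree.
Diameter (longest shortest path) = 5.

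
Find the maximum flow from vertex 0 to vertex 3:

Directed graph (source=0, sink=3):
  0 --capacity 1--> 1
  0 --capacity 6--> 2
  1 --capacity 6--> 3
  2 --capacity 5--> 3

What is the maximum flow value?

Computing max flow:
  Flow on (0->1): 1/1
  Flow on (0->2): 5/6
  Flow on (1->3): 1/6
  Flow on (2->3): 5/5
Maximum flow = 6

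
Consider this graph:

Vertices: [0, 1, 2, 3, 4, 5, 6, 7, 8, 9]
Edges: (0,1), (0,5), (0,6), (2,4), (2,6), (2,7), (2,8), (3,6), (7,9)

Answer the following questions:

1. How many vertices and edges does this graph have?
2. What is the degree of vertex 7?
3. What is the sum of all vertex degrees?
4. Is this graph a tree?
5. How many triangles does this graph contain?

Count: 10 vertices, 9 edges.
Vertex 7 has neighbors [2, 9], degree = 2.
Handshaking lemma: 2 * 9 = 18.
A graph is a tree iff it is connected and has exactly n-1 edges. This graph is connected (all 10 vertices in one component) and has 10-1 = 9 edges. It is a tree.
Number of triangles = 0.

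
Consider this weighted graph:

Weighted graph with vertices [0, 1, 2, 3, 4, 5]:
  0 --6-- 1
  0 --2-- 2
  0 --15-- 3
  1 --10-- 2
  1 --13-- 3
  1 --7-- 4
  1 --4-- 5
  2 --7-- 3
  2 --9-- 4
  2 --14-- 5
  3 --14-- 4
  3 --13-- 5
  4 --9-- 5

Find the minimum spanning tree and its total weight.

Applying Kruskal's algorithm (sort edges by weight, add if no cycle):
  Add (0,2) w=2
  Add (1,5) w=4
  Add (0,1) w=6
  Add (1,4) w=7
  Add (2,3) w=7
  Skip (2,4) w=9 (creates cycle)
  Skip (4,5) w=9 (creates cycle)
  Skip (1,2) w=10 (creates cycle)
  Skip (1,3) w=13 (creates cycle)
  Skip (3,5) w=13 (creates cycle)
  Skip (2,5) w=14 (creates cycle)
  Skip (3,4) w=14 (creates cycle)
  Skip (0,3) w=15 (creates cycle)
MST weight = 26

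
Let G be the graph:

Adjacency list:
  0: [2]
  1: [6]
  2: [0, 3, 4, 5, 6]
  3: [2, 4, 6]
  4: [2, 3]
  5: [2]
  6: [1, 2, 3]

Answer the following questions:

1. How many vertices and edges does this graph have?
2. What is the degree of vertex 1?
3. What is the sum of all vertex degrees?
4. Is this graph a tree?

Count: 7 vertices, 8 edges.
Vertex 1 has neighbors [6], degree = 1.
Handshaking lemma: 2 * 8 = 16.
A tree on 7 vertices has 6 edges. This graph has 8 edges (2 extra). Not a tree.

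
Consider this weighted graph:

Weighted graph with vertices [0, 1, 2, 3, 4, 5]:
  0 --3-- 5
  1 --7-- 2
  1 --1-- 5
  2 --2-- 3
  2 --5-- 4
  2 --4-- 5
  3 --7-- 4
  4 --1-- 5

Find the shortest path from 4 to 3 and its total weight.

Using Dijkstra's algorithm from vertex 4:
Shortest path: 4 -> 3
Total weight: 7 = 7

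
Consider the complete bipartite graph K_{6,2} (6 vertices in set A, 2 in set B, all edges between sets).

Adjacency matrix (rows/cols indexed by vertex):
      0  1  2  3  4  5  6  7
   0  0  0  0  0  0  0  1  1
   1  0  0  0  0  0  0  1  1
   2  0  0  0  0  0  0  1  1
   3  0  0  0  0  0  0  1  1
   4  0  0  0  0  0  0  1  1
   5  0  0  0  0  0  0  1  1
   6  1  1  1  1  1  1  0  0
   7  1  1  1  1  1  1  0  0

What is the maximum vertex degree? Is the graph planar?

Set-A vertices have degree 2; set-B vertices have degree 6. Maximum degree = max(6,2) = 6.
min(6,2) <= 2, so K_{6,2} avoids a K_{3,3} subdivision and is planar.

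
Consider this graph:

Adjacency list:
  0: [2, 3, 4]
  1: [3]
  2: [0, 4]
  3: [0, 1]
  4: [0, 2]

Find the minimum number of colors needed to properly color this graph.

The graph has a maximum clique of size 3 (lower bound on chromatic number).
A valid 3-coloring: {0: 0, 1: 0, 2: 1, 3: 1, 4: 2}.
Chromatic number = 3.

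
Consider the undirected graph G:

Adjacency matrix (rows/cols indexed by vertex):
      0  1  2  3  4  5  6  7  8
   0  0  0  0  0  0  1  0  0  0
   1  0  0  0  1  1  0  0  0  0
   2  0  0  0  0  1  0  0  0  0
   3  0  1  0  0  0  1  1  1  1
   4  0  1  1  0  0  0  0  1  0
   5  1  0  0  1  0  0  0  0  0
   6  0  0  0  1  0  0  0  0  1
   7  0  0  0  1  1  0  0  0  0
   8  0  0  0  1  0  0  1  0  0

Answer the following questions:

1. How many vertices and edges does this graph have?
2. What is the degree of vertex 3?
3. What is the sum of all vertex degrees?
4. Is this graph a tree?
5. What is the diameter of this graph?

Count: 9 vertices, 10 edges.
Vertex 3 has neighbors [1, 5, 6, 7, 8], degree = 5.
Handshaking lemma: 2 * 10 = 20.
A tree on 9 vertices has 8 edges. This graph has 10 edges (2 extra). Not a tree.
Diameter (longest shortest path) = 5.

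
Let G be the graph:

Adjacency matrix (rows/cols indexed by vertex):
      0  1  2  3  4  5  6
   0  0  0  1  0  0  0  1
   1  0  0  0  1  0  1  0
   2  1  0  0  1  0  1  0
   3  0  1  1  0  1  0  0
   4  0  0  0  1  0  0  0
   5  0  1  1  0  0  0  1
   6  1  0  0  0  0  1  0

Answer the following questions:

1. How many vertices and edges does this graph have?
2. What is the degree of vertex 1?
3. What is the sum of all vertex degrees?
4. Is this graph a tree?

Count: 7 vertices, 8 edges.
Vertex 1 has neighbors [3, 5], degree = 2.
Handshaking lemma: 2 * 8 = 16.
A tree on 7 vertices has 6 edges. This graph has 8 edges (2 extra). Not a tree.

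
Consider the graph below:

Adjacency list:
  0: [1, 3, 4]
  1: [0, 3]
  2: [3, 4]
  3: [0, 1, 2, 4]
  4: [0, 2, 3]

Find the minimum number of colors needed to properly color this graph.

The graph has a maximum clique of size 3 (lower bound on chromatic number).
A valid 3-coloring: {0: 1, 1: 2, 2: 1, 3: 0, 4: 2}.
Chromatic number = 3.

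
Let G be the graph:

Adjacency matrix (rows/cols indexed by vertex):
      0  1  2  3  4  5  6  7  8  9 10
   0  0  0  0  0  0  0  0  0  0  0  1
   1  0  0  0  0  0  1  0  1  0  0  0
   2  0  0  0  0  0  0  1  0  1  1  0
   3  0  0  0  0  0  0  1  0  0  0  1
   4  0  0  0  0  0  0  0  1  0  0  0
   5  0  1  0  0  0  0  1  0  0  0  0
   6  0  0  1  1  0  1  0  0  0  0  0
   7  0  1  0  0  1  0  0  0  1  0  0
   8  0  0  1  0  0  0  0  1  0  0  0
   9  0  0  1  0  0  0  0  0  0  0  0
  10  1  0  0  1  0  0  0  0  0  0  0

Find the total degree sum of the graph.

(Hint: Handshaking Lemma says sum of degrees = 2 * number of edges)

Count edges: 11 edges.
By Handshaking Lemma: sum of degrees = 2 * 11 = 22.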